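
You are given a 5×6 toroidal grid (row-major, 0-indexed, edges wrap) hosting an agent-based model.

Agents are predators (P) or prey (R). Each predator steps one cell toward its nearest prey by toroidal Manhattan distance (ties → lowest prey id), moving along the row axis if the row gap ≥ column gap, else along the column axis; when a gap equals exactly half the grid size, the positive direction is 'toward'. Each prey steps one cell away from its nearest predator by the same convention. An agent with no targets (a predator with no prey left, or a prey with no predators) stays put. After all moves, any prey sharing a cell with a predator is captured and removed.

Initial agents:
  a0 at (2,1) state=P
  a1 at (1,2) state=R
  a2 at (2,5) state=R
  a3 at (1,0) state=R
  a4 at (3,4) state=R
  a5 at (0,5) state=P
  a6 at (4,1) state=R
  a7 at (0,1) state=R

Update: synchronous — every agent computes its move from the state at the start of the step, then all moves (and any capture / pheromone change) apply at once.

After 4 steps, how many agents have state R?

5

t=1: a0@(1,1):P a1@(0,2):R a2@(2,4):R a3@(0,0):R a4@(2,4):R a5@(1,5):P a6@(0,1):R a7@(4,1):R
t=2: a0@(0,1):P a1@(4,2):R a2@(3,4):R a3@(4,0):R a4@(3,4):R a5@(2,5):P a6@(4,1):R a7@(3,1):R
t=3: a0@(4,1):P a1@(3,2):R a2@(4,4):R a3@(3,0):R a4@(4,4):R a5@(3,5):P a6@(3,1):R a7@(2,1):R
t=4: a0@(3,1):P a1@(2,2):R a2@(0,4):R a4@(0,4):R a5@(3,0):P a6@(2,1):R a7@(1,1):R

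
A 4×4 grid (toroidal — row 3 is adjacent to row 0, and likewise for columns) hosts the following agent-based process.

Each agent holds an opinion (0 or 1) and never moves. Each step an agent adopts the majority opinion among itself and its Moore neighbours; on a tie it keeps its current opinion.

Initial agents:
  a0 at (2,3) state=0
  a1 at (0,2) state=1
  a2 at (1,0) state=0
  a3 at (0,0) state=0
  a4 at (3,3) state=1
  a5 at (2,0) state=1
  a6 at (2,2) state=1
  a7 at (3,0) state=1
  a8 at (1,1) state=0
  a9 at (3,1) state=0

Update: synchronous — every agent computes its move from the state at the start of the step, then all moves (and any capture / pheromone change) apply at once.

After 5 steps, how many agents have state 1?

7

t=1: a0@(2,3):1 a1@(0,2):1 a2@(1,0):0 a3@(0,0):0 a4@(3,3):1 a5@(2,0):0 a6@(2,2):0 a7@(3,0):1 a8@(1,1):0 a9@(3,1):1
t=2: a0@(2,3):1 a1@(0,2):1 a2@(1,0):0 a3@(0,0):0 a4@(3,3):1 a5@(2,0):1 a6@(2,2):1 a7@(3,0):1 a8@(1,1):0 a9@(3,1):1
t=3: (unchanged — steady state)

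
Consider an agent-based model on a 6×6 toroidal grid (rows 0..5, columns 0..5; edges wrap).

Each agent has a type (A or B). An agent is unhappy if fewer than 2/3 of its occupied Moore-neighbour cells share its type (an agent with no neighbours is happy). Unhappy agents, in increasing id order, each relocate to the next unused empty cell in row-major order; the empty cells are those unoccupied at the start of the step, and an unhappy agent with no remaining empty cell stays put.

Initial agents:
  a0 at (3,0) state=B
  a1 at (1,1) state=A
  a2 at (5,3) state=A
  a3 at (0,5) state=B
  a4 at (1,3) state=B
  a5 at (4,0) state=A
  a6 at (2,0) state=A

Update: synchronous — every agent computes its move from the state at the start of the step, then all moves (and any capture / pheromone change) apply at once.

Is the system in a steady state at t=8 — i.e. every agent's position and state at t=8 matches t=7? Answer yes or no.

t=1: a0@(0,0):B a1@(1,1):A a2@(5,3):A a3@(0,5):B a4@(1,3):B a5@(0,1):A a6@(0,2):A
t=2: a0@(0,3):B a1@(1,1):A a2@(5,3):A a3@(0,5):B a4@(0,4):B a5@(0,1):A a6@(0,2):A
t=3: a0@(0,0):B a1@(1,1):A a2@(1,0):A a3@(0,5):B a4@(0,4):B a5@(0,1):A a6@(0,2):A
t=4: a0@(0,3):B a1@(1,1):A a2@(1,2):A a3@(0,5):B a4@(0,4):B a5@(0,1):A a6@(0,2):A
t=5: a0@(0,0):B a1@(1,1):A a2@(1,2):A a3@(0,5):B a4@(0,4):B a5@(0,1):A a6@(0,2):A
t=6: a0@(0,3):B a1@(1,1):A a2@(1,2):A a3@(0,5):B a4@(0,4):B a5@(0,1):A a6@(0,2):A
t=7: a0@(0,0):B a1@(1,1):A a2@(1,2):A a3@(0,5):B a4@(0,4):B a5@(0,1):A a6@(0,2):A
t=8: a0@(0,3):B a1@(1,1):A a2@(1,2):A a3@(0,5):B a4@(0,4):B a5@(0,1):A a6@(0,2):A

no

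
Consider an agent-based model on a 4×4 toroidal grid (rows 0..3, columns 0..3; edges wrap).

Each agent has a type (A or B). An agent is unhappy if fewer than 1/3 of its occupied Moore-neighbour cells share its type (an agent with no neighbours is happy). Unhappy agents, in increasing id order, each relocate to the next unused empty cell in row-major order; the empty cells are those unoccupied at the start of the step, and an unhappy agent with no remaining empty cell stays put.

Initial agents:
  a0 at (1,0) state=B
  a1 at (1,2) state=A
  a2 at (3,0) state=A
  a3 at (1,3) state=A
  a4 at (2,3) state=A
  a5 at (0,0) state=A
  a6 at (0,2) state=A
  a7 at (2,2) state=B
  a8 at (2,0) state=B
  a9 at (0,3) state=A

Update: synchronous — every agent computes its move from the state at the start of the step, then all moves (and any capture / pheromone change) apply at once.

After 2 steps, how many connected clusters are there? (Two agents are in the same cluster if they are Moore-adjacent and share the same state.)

2

t=1: a0@(0,1):B a1@(1,2):A a2@(3,0):A a3@(1,3):A a4@(2,3):A a5@(0,0):A a6@(0,2):A a7@(1,1):B a8@(2,1):B a9@(0,3):A
t=2: a0@(1,0):B a1@(1,2):A a2@(3,0):A a3@(1,3):A a4@(2,3):A a5@(0,0):A a6@(0,2):A a7@(1,1):B a8@(2,1):B a9@(0,3):A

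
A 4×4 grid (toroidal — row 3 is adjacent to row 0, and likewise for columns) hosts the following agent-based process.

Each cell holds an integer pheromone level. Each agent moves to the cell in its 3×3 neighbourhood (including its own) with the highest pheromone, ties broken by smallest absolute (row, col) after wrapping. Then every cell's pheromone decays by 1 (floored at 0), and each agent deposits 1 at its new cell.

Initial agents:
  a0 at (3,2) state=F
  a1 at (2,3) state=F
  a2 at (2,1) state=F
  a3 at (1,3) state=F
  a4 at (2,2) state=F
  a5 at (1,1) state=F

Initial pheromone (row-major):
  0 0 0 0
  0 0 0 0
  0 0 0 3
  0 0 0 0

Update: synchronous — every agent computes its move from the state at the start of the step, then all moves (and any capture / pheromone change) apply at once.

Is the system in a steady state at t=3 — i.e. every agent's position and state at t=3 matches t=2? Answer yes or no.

yes

t=1: a0@(2,3) a1@(2,3) a2@(1,0) a3@(2,3) a4@(2,3) a5@(0,0) | pheromone: 1 0 0 0 / 1 0 0 0 / 0 0 0 6 / 0 0 0 0
t=2: a0@(2,3) a1@(2,3) a2@(2,3) a3@(2,3) a4@(2,3) a5@(0,0) | pheromone: 1 0 0 0 / 0 0 0 0 / 0 0 0 10 / 0 0 0 0
t=3: a0@(2,3) a1@(2,3) a2@(2,3) a3@(2,3) a4@(2,3) a5@(0,0) | pheromone: 1 0 0 0 / 0 0 0 0 / 0 0 0 14 / 0 0 0 0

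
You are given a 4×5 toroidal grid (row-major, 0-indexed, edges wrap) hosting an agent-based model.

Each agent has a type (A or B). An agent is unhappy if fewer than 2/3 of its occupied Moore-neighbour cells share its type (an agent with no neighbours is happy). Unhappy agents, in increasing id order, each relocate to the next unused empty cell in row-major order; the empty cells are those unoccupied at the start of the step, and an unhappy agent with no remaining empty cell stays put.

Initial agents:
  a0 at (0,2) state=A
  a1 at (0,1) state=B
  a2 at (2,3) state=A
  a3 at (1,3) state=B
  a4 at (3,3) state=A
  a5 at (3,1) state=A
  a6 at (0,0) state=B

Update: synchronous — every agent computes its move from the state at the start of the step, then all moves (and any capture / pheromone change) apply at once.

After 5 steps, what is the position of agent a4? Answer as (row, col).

t=1: a0@(0,3):A a1@(0,4):B a2@(1,0):A a3@(1,1):B a4@(3,3):A a5@(1,2):A a6@(1,4):B
t=2: a0@(0,0):A a1@(0,1):B a2@(0,2):A a3@(1,3):B a4@(2,0):A a5@(2,1):A a6@(2,2):B
t=3: a0@(0,3):A a1@(0,4):B a2@(1,0):A a3@(1,1):B a4@(2,0):A a5@(1,2):A a6@(1,4):B
t=4: a0@(0,0):A a1@(0,1):B a2@(0,2):A a3@(1,3):B a4@(2,1):A a5@(2,2):A a6@(2,3):B
t=5: a0@(0,3):A a1@(0,4):B a2@(1,0):A a3@(1,1):B a4@(2,1):A a5@(1,2):A a6@(1,4):B

(2, 1)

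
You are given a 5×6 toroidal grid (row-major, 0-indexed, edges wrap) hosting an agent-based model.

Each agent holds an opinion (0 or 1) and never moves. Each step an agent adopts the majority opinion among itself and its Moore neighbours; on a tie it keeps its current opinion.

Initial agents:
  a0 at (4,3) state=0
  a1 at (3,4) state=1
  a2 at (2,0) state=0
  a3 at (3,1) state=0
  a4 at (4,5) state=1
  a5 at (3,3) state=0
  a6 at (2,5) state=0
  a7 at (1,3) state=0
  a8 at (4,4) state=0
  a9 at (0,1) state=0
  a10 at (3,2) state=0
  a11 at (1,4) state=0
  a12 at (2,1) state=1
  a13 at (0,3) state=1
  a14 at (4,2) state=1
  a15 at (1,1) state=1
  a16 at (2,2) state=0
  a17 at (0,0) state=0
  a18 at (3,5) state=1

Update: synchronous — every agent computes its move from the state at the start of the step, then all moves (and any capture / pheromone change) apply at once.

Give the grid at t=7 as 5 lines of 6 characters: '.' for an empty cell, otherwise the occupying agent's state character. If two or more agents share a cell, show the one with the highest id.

00.0..
.0.00.
000..0
.00000
..0000

t=1: a0@(4,3):0 a1@(3,4):0 a2@(2,0):0 a3@(3,1):0 a4@(4,5):1 a5@(3,3):0 a6@(2,5):0 a7@(1,3):0 a8@(4,4):1 a9@(0,1):0 a10@(3,2):0 a11@(1,4):0 a12@(2,1):0 a13@(0,3):0 a14@(4,2):0 a15@(1,1):0 a16@(2,2):0 a17@(0,0):0 a18@(3,5):1
t=2: a0@(4,3):0 a1@(3,4):0 a2@(2,0):0 a3@(3,1):0 a4@(4,5):1 a5@(3,3):0 a6@(2,5):0 a7@(1,3):0 a8@(4,4):0 a9@(0,1):0 a10@(3,2):0 a11@(1,4):0 a12@(2,1):0 a13@(0,3):0 a14@(4,2):0 a15@(1,1):0 a16@(2,2):0 a17@(0,0):0 a18@(3,5):1
t=3: a0@(4,3):0 a1@(3,4):0 a2@(2,0):0 a3@(3,1):0 a4@(4,5):0 a5@(3,3):0 a6@(2,5):0 a7@(1,3):0 a8@(4,4):0 a9@(0,1):0 a10@(3,2):0 a11@(1,4):0 a12@(2,1):0 a13@(0,3):0 a14@(4,2):0 a15@(1,1):0 a16@(2,2):0 a17@(0,0):0 a18@(3,5):0
t=4: (unchanged — steady state)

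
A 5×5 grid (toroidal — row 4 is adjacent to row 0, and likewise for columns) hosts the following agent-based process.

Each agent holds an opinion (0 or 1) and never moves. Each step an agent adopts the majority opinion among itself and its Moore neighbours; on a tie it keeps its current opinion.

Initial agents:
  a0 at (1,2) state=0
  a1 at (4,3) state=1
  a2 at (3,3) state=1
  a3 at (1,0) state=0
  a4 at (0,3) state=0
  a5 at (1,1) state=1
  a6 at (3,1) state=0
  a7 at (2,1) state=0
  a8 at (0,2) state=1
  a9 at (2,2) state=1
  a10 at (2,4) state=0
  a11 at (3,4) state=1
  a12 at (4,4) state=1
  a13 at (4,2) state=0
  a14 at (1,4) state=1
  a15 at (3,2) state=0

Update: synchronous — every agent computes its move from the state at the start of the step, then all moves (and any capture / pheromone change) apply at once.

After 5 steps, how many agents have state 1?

t=1: a0@(1,2):0 a1@(4,3):1 a2@(3,3):1 a3@(1,0):0 a4@(0,3):1 a5@(1,1):1 a6@(3,1):0 a7@(2,1):0 a8@(0,2):1 a9@(2,2):0 a10@(2,4):1 a11@(3,4):1 a12@(4,4):1 a13@(4,2):0 a14@(1,4):0 a15@(3,2):0
t=2: a0@(1,2):0 a1@(4,3):1 a2@(3,3):1 a3@(1,0):0 a4@(0,3):1 a5@(1,1):0 a6@(3,1):0 a7@(2,1):0 a8@(0,2):1 a9@(2,2):0 a10@(2,4):1 a11@(3,4):1 a12@(4,4):1 a13@(4,2):1 a14@(1,4):0 a15@(3,2):0
t=3: (unchanged — steady state)

8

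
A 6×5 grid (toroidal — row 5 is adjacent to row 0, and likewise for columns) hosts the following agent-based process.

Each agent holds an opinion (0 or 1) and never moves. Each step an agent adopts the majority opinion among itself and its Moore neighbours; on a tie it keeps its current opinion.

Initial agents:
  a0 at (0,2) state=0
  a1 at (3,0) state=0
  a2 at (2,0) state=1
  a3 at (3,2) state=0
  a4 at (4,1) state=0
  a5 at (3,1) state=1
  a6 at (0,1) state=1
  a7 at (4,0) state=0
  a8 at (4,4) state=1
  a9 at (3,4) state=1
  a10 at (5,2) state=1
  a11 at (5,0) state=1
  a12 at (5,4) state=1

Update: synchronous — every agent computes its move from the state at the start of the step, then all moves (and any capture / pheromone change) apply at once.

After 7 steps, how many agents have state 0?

t=1: a0@(0,2):1 a1@(3,0):1 a2@(2,0):1 a3@(3,2):0 a4@(4,1):0 a5@(3,1):0 a6@(0,1):1 a7@(4,0):1 a8@(4,4):1 a9@(3,4):1 a10@(5,2):1 a11@(5,0):1 a12@(5,4):1
t=2: a0@(0,2):1 a1@(3,0):1 a2@(2,0):1 a3@(3,2):0 a4@(4,1):1 a5@(3,1):0 a6@(0,1):1 a7@(4,0):1 a8@(4,4):1 a9@(3,4):1 a10@(5,2):1 a11@(5,0):1 a12@(5,4):1
t=3: a0@(0,2):1 a1@(3,0):1 a2@(2,0):1 a3@(3,2):0 a4@(4,1):1 a5@(3,1):1 a6@(0,1):1 a7@(4,0):1 a8@(4,4):1 a9@(3,4):1 a10@(5,2):1 a11@(5,0):1 a12@(5,4):1
t=4: a0@(0,2):1 a1@(3,0):1 a2@(2,0):1 a3@(3,2):1 a4@(4,1):1 a5@(3,1):1 a6@(0,1):1 a7@(4,0):1 a8@(4,4):1 a9@(3,4):1 a10@(5,2):1 a11@(5,0):1 a12@(5,4):1
t=5: (unchanged — steady state)

0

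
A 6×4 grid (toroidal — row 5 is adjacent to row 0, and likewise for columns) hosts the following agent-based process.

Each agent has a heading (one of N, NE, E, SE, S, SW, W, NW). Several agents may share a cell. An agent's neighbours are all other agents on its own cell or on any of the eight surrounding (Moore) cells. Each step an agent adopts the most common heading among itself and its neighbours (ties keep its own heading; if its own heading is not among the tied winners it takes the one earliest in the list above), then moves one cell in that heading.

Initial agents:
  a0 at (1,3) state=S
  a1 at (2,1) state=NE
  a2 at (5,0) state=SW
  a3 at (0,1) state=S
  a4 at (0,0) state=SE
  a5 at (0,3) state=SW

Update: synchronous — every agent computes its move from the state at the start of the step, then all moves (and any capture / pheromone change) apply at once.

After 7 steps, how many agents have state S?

6

t=1: a0@(2,3):S a1@(1,2):NE a2@(0,3):SW a3@(1,1):S a4@(1,0):S a5@(1,2):SW
t=2: a0@(3,3):S a1@(2,2):S a2@(1,2):SW a3@(2,1):S a4@(2,0):S a5@(2,1):SW
t=3: a0@(4,3):S a1@(3,2):S a2@(2,1):SW a3@(3,1):S a4@(3,0):S a5@(3,1):S
t=4: a0@(5,3):S a1@(4,2):S a2@(3,1):S a3@(4,1):S a4@(4,0):S a5@(4,1):S
t=5: a0@(0,3):S a1@(5,2):S a2@(4,1):S a3@(5,1):S a4@(5,0):S a5@(5,1):S
t=6: a0@(1,3):S a1@(0,2):S a2@(5,1):S a3@(0,1):S a4@(0,0):S a5@(0,1):S
t=7: a0@(2,3):S a1@(1,2):S a2@(0,1):S a3@(1,1):S a4@(1,0):S a5@(1,1):S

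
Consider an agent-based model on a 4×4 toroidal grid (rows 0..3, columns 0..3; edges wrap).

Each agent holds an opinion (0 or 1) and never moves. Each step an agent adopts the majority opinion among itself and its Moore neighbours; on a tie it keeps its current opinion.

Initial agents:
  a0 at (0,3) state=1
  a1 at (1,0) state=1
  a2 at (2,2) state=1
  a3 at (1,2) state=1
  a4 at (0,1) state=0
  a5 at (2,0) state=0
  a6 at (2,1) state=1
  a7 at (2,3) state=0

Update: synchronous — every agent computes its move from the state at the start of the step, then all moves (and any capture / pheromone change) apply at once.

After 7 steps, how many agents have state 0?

t=1: a0@(0,3):1 a1@(1,0):1 a2@(2,2):1 a3@(1,2):1 a4@(0,1):1 a5@(2,0):0 a6@(2,1):1 a7@(2,3):1
t=2: a0@(0,3):1 a1@(1,0):1 a2@(2,2):1 a3@(1,2):1 a4@(0,1):1 a5@(2,0):1 a6@(2,1):1 a7@(2,3):1
t=3: (unchanged — steady state)

0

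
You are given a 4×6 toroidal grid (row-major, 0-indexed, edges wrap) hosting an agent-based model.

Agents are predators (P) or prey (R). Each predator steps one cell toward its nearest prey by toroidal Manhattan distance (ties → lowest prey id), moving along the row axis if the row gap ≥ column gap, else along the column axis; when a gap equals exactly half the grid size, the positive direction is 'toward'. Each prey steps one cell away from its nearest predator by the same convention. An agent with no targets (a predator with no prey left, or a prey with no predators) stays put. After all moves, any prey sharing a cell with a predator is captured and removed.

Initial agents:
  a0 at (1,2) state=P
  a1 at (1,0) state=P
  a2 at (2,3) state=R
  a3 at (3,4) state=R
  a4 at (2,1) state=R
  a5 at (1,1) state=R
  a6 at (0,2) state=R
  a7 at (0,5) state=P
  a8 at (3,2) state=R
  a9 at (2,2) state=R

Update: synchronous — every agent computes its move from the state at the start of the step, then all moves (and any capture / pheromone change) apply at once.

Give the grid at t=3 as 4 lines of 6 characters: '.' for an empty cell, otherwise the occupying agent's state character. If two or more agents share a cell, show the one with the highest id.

t=1: a0@(1,1):P a1@(1,1):P a2@(3,3):R a3@(2,4):R a4@(3,1):R a5@(1,0):R a6@(3,2):R a7@(3,5):P a8@(2,2):R a9@(3,2):R
t=2: a0@(1,0):P a1@(1,0):P a2@(3,2):R a3@(1,4):R a4@(2,1):R a5@(1,5):R a6@(2,2):R a7@(3,4):P a8@(3,2):R a9@(2,2):R
t=3: a0@(1,5):P a1@(1,5):P a2@(3,1):R a3@(1,3):R a4@(3,1):R a5@(1,4):R a6@(2,3):R a7@(3,3):P a8@(3,1):R a9@(2,3):R

......
...RRP
...R..
.R.P..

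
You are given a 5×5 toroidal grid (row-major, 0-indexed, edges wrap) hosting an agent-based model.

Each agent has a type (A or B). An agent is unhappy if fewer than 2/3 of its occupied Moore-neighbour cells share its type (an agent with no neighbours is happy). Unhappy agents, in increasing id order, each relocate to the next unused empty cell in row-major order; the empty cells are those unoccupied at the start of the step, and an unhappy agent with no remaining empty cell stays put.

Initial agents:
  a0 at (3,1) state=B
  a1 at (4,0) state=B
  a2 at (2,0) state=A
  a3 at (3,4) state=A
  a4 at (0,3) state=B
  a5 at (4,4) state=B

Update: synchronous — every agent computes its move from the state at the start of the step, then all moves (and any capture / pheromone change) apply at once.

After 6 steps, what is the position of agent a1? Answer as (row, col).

(0, 0)

t=1: a0@(0,0):B a1@(4,0):B a2@(0,1):A a3@(0,2):A a4@(0,3):B a5@(4,4):B
t=2: a0@(0,0):B a1@(4,0):B a2@(0,4):A a3@(1,0):A a4@(1,1):B a5@(4,4):B
t=3: a0@(0,1):B a1@(4,0):B a2@(0,2):A a3@(0,3):A a4@(1,2):B a5@(4,4):B
t=4: a0@(0,1):B a1@(4,0):B a2@(0,0):A a3@(0,4):A a4@(1,0):B a5@(1,1):B
t=5: a0@(0,1):B a1@(0,2):B a2@(0,3):A a3@(1,2):A a4@(1,3):B a5@(1,1):B
t=6: a0@(0,1):B a1@(0,0):B a2@(0,4):A a3@(1,0):A a4@(1,4):B a5@(1,1):B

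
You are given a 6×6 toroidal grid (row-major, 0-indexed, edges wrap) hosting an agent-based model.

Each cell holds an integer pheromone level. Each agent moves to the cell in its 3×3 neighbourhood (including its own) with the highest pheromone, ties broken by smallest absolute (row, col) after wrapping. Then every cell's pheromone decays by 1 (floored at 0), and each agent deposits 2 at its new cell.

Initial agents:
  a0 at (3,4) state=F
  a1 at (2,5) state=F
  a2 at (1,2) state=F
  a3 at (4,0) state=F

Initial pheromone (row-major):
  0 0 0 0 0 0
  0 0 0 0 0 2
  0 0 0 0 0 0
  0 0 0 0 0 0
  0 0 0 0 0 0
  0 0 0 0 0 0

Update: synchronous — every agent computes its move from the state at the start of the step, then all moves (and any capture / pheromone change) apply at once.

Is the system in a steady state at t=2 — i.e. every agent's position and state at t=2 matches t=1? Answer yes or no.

t=1: a0@(2,3) a1@(1,5) a2@(0,1) a3@(3,0) | pheromone: 0 2 0 0 0 0 / 0 0 0 0 0 3 / 0 0 0 2 0 0 / 2 0 0 0 0 0 / 0 0 0 0 0 0 / 0 0 0 0 0 0
t=2: a0@(2,3) a1@(1,5) a2@(0,1) a3@(3,0) | pheromone: 0 3 0 0 0 0 / 0 0 0 0 0 4 / 0 0 0 3 0 0 / 3 0 0 0 0 0 / 0 0 0 0 0 0 / 0 0 0 0 0 0

yes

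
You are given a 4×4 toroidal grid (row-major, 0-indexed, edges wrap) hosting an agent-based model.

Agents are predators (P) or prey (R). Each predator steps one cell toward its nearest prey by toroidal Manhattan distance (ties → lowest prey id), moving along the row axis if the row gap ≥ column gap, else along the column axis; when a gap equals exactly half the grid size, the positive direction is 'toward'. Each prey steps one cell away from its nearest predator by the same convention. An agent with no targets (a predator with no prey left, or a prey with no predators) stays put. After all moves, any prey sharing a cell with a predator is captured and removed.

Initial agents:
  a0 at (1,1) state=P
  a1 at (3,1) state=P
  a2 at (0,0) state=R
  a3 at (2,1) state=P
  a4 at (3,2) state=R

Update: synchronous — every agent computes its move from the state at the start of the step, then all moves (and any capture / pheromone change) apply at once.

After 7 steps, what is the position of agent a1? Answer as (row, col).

(3, 3)

t=1: a0@(0,1):P a1@(3,2):P a2@(3,0):R a3@(3,1):P a4@(3,3):R
t=2: a0@(3,1):P a1@(3,3):P a3@(3,0):P
t=3: (unchanged — steady state)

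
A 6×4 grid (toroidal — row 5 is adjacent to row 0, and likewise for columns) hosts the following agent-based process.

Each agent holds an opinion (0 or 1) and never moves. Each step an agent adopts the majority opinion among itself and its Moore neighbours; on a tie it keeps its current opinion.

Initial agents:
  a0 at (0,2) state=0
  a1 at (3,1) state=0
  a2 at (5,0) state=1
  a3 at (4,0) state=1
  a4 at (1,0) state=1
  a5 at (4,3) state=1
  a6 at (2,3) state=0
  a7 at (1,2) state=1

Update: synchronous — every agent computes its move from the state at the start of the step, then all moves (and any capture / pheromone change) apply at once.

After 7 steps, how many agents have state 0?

t=1: a0@(0,2):0 a1@(3,1):0 a2@(5,0):1 a3@(4,0):1 a4@(1,0):1 a5@(4,3):1 a6@(2,3):1 a7@(1,2):0
t=2: (unchanged — steady state)

3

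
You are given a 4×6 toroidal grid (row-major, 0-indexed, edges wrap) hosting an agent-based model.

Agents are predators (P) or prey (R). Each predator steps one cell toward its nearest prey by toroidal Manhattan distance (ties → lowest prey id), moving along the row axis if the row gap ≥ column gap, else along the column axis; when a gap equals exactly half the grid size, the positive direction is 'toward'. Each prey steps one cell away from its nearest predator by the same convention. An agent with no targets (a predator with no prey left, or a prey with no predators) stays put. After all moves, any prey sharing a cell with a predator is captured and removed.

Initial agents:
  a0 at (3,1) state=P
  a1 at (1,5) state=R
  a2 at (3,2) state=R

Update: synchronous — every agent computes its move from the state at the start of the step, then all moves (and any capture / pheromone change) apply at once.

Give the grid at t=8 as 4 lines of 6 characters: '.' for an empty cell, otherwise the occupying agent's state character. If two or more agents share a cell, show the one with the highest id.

......
...R..
......
...PR.

t=1: a0@(3,2):P a1@(0,5):R a2@(3,3):R
t=2: a0@(3,3):P a1@(0,4):R a2@(3,4):R
t=3: a0@(3,4):P a1@(1,4):R a2@(3,5):R
t=4: a0@(3,5):P a1@(0,4):R a2@(3,0):R
t=5: a0@(3,0):P a1@(1,4):R a2@(3,1):R
t=6: a0@(3,1):P a1@(0,4):R a2@(3,2):R
t=7: a0@(3,2):P a1@(0,3):R a2@(3,3):R
t=8: a0@(3,3):P a1@(1,3):R a2@(3,4):R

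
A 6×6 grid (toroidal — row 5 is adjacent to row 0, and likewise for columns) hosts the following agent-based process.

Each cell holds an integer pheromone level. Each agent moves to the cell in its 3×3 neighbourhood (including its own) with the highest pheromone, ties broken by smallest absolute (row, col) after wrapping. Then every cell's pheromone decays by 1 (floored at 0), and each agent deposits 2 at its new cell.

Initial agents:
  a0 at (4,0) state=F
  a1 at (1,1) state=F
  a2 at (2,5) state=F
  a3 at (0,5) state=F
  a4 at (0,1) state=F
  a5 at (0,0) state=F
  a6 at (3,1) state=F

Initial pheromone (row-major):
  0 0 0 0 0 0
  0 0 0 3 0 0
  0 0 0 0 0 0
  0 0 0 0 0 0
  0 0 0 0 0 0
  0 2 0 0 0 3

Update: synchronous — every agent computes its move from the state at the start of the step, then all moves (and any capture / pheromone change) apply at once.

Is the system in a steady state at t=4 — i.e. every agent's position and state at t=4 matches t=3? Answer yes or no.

no

t=1: a0@(5,5) a1@(0,0) a2@(1,0) a3@(5,5) a4@(5,1) a5@(5,5) a6@(2,0) | pheromone: 2 0 0 0 0 0 / 2 0 0 2 0 0 / 2 0 0 0 0 0 / 0 0 0 0 0 0 / 0 0 0 0 0 0 / 0 3 0 0 0 8
t=2: a0@(5,5) a1@(5,5) a2@(0,0) a3@(5,5) a4@(5,1) a5@(5,5) a6@(1,0) | pheromone: 3 0 0 0 0 0 / 3 0 0 1 0 0 / 1 0 0 0 0 0 / 0 0 0 0 0 0 / 0 0 0 0 0 0 / 0 4 0 0 0 15
t=3: a0@(5,5) a1@(5,5) a2@(5,5) a3@(5,5) a4@(5,1) a5@(5,5) a6@(0,0) | pheromone: 4 0 0 0 0 0 / 2 0 0 0 0 0 / 0 0 0 0 0 0 / 0 0 0 0 0 0 / 0 0 0 0 0 0 / 0 5 0 0 0 24
t=4: a0@(5,5) a1@(5,5) a2@(5,5) a3@(5,5) a4@(5,1) a5@(5,5) a6@(5,5) | pheromone: 3 0 0 0 0 0 / 1 0 0 0 0 0 / 0 0 0 0 0 0 / 0 0 0 0 0 0 / 0 0 0 0 0 0 / 0 6 0 0 0 35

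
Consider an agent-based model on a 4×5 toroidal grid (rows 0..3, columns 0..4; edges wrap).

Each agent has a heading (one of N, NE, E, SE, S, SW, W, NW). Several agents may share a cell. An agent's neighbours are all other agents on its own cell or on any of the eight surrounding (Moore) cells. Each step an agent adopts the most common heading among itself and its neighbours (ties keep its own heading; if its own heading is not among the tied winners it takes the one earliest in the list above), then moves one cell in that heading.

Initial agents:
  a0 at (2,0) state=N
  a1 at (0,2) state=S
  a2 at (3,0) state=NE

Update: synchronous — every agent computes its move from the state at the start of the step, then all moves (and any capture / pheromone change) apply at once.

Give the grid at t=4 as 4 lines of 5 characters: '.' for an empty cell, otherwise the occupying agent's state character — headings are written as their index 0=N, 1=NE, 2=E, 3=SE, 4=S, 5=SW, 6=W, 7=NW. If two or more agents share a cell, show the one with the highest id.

t=1: a0@(1,0):N a1@(1,2):S a2@(2,1):NE
t=2: a0@(0,0):N a1@(2,2):S a2@(1,2):NE
t=3: a0@(3,0):N a1@(3,2):S a2@(0,3):NE
t=4: a0@(2,0):N a1@(0,2):S a2@(3,4):NE

..4..
.....
0....
....1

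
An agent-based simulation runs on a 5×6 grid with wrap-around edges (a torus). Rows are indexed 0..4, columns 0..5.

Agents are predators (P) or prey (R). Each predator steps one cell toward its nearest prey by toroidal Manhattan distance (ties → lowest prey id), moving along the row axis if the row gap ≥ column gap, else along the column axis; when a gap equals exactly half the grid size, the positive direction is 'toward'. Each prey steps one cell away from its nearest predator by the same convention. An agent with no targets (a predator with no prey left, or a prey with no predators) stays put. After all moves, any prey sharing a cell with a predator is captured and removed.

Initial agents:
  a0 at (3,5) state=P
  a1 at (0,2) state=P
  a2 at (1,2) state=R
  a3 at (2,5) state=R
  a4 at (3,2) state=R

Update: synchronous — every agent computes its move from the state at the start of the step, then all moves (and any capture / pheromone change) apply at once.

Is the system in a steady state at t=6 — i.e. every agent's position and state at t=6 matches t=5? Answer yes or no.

no

t=1: a0@(2,5):P a1@(1,2):P a2@(2,2):R a3@(1,5):R a4@(2,2):R
t=2: a0@(1,5):P a1@(2,2):P a2@(3,2):R a3@(0,5):R a4@(3,2):R
t=3: a0@(0,5):P a1@(3,2):P a2@(4,2):R a3@(4,5):R a4@(4,2):R
t=4: a0@(4,5):P a1@(4,2):P a2@(0,2):R a3@(3,5):R a4@(0,2):R
t=5: a0@(3,5):P a1@(0,2):P a2@(1,2):R a3@(2,5):R a4@(1,2):R
t=6: a0@(2,5):P a1@(1,2):P a2@(2,2):R a3@(1,5):R a4@(2,2):R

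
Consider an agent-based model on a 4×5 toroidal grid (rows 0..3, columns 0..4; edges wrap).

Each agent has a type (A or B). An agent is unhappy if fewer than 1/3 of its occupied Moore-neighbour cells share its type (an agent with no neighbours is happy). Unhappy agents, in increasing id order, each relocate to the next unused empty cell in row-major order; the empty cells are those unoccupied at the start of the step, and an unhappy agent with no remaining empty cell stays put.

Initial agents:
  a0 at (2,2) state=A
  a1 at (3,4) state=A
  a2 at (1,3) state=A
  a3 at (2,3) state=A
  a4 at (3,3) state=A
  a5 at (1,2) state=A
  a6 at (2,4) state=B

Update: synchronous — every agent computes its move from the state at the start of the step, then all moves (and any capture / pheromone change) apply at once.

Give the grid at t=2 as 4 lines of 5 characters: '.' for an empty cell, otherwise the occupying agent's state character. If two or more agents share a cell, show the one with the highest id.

t=1: a0@(2,2):A a1@(3,4):A a2@(1,3):A a3@(2,3):A a4@(3,3):A a5@(1,2):A a6@(0,0):B
t=2: a0@(2,2):A a1@(3,4):A a2@(1,3):A a3@(2,3):A a4@(3,3):A a5@(1,2):A a6@(0,1):B

.B...
..AA.
..AA.
...AA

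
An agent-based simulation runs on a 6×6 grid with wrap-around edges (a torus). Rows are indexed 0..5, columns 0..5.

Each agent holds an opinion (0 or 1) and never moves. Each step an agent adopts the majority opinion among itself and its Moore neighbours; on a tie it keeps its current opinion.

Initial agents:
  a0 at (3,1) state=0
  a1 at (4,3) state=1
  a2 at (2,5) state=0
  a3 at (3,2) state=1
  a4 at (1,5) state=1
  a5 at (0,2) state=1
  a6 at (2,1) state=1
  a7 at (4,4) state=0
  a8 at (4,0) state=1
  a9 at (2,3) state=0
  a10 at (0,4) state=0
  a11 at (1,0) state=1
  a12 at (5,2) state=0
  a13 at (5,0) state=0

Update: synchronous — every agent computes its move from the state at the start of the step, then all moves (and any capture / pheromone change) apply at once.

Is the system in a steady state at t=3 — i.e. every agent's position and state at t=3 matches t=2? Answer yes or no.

t=1: a0@(3,1):1 a1@(4,3):1 a2@(2,5):1 a3@(3,2):1 a4@(1,5):1 a5@(0,2):1 a6@(2,1):1 a7@(4,4):0 a8@(4,0):0 a9@(2,3):0 a10@(0,4):0 a11@(1,0):1 a12@(5,2):1 a13@(5,0):0
t=2: (unchanged — steady state)

yes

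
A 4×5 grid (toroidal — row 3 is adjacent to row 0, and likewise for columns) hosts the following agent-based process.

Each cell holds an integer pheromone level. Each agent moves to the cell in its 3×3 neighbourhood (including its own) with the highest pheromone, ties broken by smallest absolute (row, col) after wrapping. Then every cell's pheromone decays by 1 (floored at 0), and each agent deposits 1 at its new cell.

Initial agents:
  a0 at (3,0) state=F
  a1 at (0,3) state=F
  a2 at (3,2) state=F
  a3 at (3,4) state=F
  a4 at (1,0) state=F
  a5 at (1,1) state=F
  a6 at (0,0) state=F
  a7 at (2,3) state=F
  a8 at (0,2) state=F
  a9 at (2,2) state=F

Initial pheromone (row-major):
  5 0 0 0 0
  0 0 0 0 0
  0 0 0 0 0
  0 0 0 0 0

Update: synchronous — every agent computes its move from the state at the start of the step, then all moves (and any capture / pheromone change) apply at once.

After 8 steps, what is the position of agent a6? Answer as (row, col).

(0, 0)

t=1: a0@(0,0) a1@(0,2) a2@(0,1) a3@(0,0) a4@(0,0) a5@(0,0) a6@(0,0) a7@(1,2) a8@(0,1) a9@(1,1) | pheromone: 9 2 1 0 0 / 0 1 1 0 0 / 0 0 0 0 0 / 0 0 0 0 0
t=2: a0@(0,0) a1@(0,1) a2@(0,0) a3@(0,0) a4@(0,0) a5@(0,0) a6@(0,0) a7@(0,1) a8@(0,0) a9@(0,0) | pheromone: 16 3 0 0 0 / 0 0 0 0 0 / 0 0 0 0 0 / 0 0 0 0 0
t=3: a0@(0,0) a1@(0,0) a2@(0,0) a3@(0,0) a4@(0,0) a5@(0,0) a6@(0,0) a7@(0,0) a8@(0,0) a9@(0,0) | pheromone: 25 2 0 0 0 / 0 0 0 0 0 / 0 0 0 0 0 / 0 0 0 0 0
t=4: a0@(0,0) a1@(0,0) a2@(0,0) a3@(0,0) a4@(0,0) a5@(0,0) a6@(0,0) a7@(0,0) a8@(0,0) a9@(0,0) | pheromone: 34 1 0 0 0 / 0 0 0 0 0 / 0 0 0 0 0 / 0 0 0 0 0
t=5: a0@(0,0) a1@(0,0) a2@(0,0) a3@(0,0) a4@(0,0) a5@(0,0) a6@(0,0) a7@(0,0) a8@(0,0) a9@(0,0) | pheromone: 43 0 0 0 0 / 0 0 0 0 0 / 0 0 0 0 0 / 0 0 0 0 0
t=6: a0@(0,0) a1@(0,0) a2@(0,0) a3@(0,0) a4@(0,0) a5@(0,0) a6@(0,0) a7@(0,0) a8@(0,0) a9@(0,0) | pheromone: 52 0 0 0 0 / 0 0 0 0 0 / 0 0 0 0 0 / 0 0 0 0 0
t=7: a0@(0,0) a1@(0,0) a2@(0,0) a3@(0,0) a4@(0,0) a5@(0,0) a6@(0,0) a7@(0,0) a8@(0,0) a9@(0,0) | pheromone: 61 0 0 0 0 / 0 0 0 0 0 / 0 0 0 0 0 / 0 0 0 0 0
t=8: a0@(0,0) a1@(0,0) a2@(0,0) a3@(0,0) a4@(0,0) a5@(0,0) a6@(0,0) a7@(0,0) a8@(0,0) a9@(0,0) | pheromone: 70 0 0 0 0 / 0 0 0 0 0 / 0 0 0 0 0 / 0 0 0 0 0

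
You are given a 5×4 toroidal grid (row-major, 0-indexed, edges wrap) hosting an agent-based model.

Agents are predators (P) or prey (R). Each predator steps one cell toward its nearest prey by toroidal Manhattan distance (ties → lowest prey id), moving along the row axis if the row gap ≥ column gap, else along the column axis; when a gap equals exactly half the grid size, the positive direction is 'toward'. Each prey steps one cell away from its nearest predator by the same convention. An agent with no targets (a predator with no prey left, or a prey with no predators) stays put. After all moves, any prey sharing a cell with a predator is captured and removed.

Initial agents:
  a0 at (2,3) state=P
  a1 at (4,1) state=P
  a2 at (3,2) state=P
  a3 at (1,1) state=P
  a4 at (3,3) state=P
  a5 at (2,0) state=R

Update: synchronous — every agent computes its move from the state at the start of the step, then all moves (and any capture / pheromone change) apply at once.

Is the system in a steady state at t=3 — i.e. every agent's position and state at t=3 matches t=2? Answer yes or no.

t=1: a0@(2,0):P a1@(3,1):P a2@(3,3):P a3@(2,1):P a4@(2,3):P
t=2: (unchanged — steady state)

yes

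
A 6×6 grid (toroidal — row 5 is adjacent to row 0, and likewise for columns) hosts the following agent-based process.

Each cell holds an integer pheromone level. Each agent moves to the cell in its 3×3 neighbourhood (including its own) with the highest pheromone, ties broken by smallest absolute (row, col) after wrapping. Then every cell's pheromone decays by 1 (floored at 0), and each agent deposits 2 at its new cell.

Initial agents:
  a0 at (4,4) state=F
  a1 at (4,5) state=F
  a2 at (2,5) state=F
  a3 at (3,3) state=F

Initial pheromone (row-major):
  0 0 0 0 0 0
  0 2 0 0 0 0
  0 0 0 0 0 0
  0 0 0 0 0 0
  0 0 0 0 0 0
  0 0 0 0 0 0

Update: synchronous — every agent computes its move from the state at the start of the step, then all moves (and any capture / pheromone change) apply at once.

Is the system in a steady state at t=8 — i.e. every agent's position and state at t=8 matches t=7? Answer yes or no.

t=1: a0@(3,3) a1@(3,0) a2@(1,0) a3@(2,2) | pheromone: 0 0 0 0 0 0 / 2 1 0 0 0 0 / 0 0 2 0 0 0 / 2 0 0 2 0 0 / 0 0 0 0 0 0 / 0 0 0 0 0 0
t=2: a0@(2,2) a1@(3,0) a2@(1,0) a3@(2,2) | pheromone: 0 0 0 0 0 0 / 3 0 0 0 0 0 / 0 0 5 0 0 0 / 3 0 0 1 0 0 / 0 0 0 0 0 0 / 0 0 0 0 0 0
t=3: a0@(2,2) a1@(3,0) a2@(1,0) a3@(2,2) | pheromone: 0 0 0 0 0 0 / 4 0 0 0 0 0 / 0 0 8 0 0 0 / 4 0 0 0 0 0 / 0 0 0 0 0 0 / 0 0 0 0 0 0
t=4: a0@(2,2) a1@(3,0) a2@(1,0) a3@(2,2) | pheromone: 0 0 0 0 0 0 / 5 0 0 0 0 0 / 0 0 11 0 0 0 / 5 0 0 0 0 0 / 0 0 0 0 0 0 / 0 0 0 0 0 0
t=5: a0@(2,2) a1@(3,0) a2@(1,0) a3@(2,2) | pheromone: 0 0 0 0 0 0 / 6 0 0 0 0 0 / 0 0 14 0 0 0 / 6 0 0 0 0 0 / 0 0 0 0 0 0 / 0 0 0 0 0 0
t=6: a0@(2,2) a1@(3,0) a2@(1,0) a3@(2,2) | pheromone: 0 0 0 0 0 0 / 7 0 0 0 0 0 / 0 0 17 0 0 0 / 7 0 0 0 0 0 / 0 0 0 0 0 0 / 0 0 0 0 0 0
t=7: a0@(2,2) a1@(3,0) a2@(1,0) a3@(2,2) | pheromone: 0 0 0 0 0 0 / 8 0 0 0 0 0 / 0 0 20 0 0 0 / 8 0 0 0 0 0 / 0 0 0 0 0 0 / 0 0 0 0 0 0
t=8: a0@(2,2) a1@(3,0) a2@(1,0) a3@(2,2) | pheromone: 0 0 0 0 0 0 / 9 0 0 0 0 0 / 0 0 23 0 0 0 / 9 0 0 0 0 0 / 0 0 0 0 0 0 / 0 0 0 0 0 0

yes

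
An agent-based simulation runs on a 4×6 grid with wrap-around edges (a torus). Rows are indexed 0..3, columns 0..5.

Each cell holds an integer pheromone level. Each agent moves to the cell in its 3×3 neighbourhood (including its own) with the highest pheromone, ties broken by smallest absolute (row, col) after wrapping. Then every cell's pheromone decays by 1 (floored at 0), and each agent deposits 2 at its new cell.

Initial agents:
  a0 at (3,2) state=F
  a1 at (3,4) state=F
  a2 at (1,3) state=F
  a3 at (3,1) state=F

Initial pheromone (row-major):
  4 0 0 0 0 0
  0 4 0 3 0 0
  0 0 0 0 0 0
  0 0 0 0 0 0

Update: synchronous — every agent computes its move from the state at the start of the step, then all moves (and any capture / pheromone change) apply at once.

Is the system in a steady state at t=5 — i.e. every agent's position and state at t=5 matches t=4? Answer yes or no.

t=1: a0@(0,1) a1@(0,3) a2@(1,3) a3@(0,0) | pheromone: 5 2 0 2 0 0 / 0 3 0 4 0 0 / 0 0 0 0 0 0 / 0 0 0 0 0 0
t=2: a0@(0,0) a1@(1,3) a2@(1,3) a3@(0,0) | pheromone: 8 1 0 1 0 0 / 0 2 0 7 0 0 / 0 0 0 0 0 0 / 0 0 0 0 0 0
t=3: a0@(0,0) a1@(1,3) a2@(1,3) a3@(0,0) | pheromone: 11 0 0 0 0 0 / 0 1 0 10 0 0 / 0 0 0 0 0 0 / 0 0 0 0 0 0
t=4: a0@(0,0) a1@(1,3) a2@(1,3) a3@(0,0) | pheromone: 14 0 0 0 0 0 / 0 0 0 13 0 0 / 0 0 0 0 0 0 / 0 0 0 0 0 0
t=5: a0@(0,0) a1@(1,3) a2@(1,3) a3@(0,0) | pheromone: 17 0 0 0 0 0 / 0 0 0 16 0 0 / 0 0 0 0 0 0 / 0 0 0 0 0 0

yes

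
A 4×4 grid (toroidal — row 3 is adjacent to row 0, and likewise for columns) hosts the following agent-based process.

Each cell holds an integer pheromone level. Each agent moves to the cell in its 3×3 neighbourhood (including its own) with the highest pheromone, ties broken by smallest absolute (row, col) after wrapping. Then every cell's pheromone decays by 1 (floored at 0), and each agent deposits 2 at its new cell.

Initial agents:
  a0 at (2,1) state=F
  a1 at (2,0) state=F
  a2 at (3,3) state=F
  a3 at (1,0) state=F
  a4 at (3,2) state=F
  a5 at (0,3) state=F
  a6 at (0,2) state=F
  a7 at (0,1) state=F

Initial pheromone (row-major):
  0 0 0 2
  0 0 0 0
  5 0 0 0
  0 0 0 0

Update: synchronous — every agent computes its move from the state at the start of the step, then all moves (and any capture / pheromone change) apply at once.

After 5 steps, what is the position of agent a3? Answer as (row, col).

t=1: a0@(2,0) a1@(2,0) a2@(2,0) a3@(2,0) a4@(0,3) a5@(0,3) a6@(0,3) a7@(0,0) | pheromone: 2 0 0 7 / 0 0 0 0 / 12 0 0 0 / 0 0 0 0
t=2: a0@(2,0) a1@(2,0) a2@(2,0) a3@(2,0) a4@(0,3) a5@(0,3) a6@(0,3) a7@(0,3) | pheromone: 1 0 0 14 / 0 0 0 0 / 19 0 0 0 / 0 0 0 0
t=3: a0@(2,0) a1@(2,0) a2@(2,0) a3@(2,0) a4@(0,3) a5@(0,3) a6@(0,3) a7@(0,3) | pheromone: 0 0 0 21 / 0 0 0 0 / 26 0 0 0 / 0 0 0 0
t=4: a0@(2,0) a1@(2,0) a2@(2,0) a3@(2,0) a4@(0,3) a5@(0,3) a6@(0,3) a7@(0,3) | pheromone: 0 0 0 28 / 0 0 0 0 / 33 0 0 0 / 0 0 0 0
t=5: a0@(2,0) a1@(2,0) a2@(2,0) a3@(2,0) a4@(0,3) a5@(0,3) a6@(0,3) a7@(0,3) | pheromone: 0 0 0 35 / 0 0 0 0 / 40 0 0 0 / 0 0 0 0

(2, 0)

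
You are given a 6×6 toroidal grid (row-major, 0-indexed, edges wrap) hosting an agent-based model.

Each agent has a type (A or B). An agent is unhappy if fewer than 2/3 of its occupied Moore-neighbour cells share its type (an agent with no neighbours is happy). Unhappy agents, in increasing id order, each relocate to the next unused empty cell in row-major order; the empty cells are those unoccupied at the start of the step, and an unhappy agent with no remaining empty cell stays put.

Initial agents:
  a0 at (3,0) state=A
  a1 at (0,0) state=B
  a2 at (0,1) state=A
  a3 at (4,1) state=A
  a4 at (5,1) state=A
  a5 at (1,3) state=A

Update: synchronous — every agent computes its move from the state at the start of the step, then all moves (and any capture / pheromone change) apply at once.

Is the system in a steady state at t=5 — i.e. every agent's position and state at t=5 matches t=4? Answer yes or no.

no

t=1: a0@(3,0):A a1@(0,2):B a2@(0,3):A a3@(4,1):A a4@(5,1):A a5@(1,3):A
t=2: a0@(3,0):A a1@(0,0):B a2@(0,1):A a3@(4,1):A a4@(0,4):A a5@(0,5):A
t=3: a0@(3,0):A a1@(0,2):B a2@(0,3):A a3@(4,1):A a4@(0,4):A a5@(1,0):A
t=4: a0@(3,0):A a1@(0,0):B a2@(0,1):A a3@(4,1):A a4@(0,4):A a5@(1,0):A
t=5: a0@(3,0):A a1@(0,2):B a2@(0,3):A a3@(4,1):A a4@(0,4):A a5@(0,5):A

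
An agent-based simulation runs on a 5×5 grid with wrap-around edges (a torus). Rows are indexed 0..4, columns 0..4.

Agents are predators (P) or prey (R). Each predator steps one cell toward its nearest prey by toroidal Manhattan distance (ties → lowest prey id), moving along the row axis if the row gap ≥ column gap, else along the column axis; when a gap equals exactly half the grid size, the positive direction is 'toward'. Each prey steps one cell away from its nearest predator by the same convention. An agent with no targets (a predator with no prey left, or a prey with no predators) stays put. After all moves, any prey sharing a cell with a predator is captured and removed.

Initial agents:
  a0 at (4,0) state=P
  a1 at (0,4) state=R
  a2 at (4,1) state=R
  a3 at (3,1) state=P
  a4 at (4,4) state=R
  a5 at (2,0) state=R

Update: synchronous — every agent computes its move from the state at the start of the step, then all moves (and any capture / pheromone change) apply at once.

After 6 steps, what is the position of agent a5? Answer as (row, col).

t=1: a0@(4,1):P a1@(1,4):R a2@(4,2):R a3@(4,1):P a4@(4,3):R a5@(1,0):R
t=2: a0@(4,2):P a1@(2,4):R a2@(4,3):R a3@(4,2):P a4@(4,4):R a5@(2,0):R
t=3: a0@(4,3):P a1@(1,4):R a2@(4,4):R a3@(4,3):P a4@(4,0):R a5@(1,0):R
t=4: a0@(4,4):P a1@(2,4):R a2@(4,0):R a3@(4,4):P a4@(4,1):R a5@(2,0):R
t=5: a0@(4,0):P a1@(1,4):R a2@(4,1):R a3@(4,0):P a4@(4,2):R a5@(1,0):R
t=6: a0@(4,1):P a1@(2,4):R a2@(4,2):R a3@(4,1):P a4@(4,3):R a5@(2,0):R

(2, 0)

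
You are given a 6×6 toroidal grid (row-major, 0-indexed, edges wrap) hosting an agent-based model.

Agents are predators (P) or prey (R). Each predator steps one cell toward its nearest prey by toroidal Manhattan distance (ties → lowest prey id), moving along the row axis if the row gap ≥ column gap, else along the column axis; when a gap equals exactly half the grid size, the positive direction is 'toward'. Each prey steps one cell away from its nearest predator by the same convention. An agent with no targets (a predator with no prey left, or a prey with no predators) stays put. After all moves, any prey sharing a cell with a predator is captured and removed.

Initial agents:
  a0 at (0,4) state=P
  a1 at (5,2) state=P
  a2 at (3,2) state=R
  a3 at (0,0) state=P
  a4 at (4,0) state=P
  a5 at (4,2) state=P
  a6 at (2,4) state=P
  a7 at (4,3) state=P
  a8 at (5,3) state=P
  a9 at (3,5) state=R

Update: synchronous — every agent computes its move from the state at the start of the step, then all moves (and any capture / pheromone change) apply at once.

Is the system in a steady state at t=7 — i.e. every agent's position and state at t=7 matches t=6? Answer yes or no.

t=1: a0@(1,4):P a1@(4,2):P a2@(2,2):R a3@(1,0):P a4@(3,0):P a5@(3,2):P a6@(3,4):P a7@(3,3):P a8@(4,3):P a9@(2,5):R
t=2: a0@(2,4):P a1@(3,2):P a2@(1,2):R a3@(2,0):P a4@(2,0):P a5@(2,2):P a6@(2,4):P a7@(2,3):P a8@(3,3):P a9@(3,5):R
t=3: a0@(3,4):P a1@(2,2):P a2@(0,2):R a3@(3,0):P a4@(3,0):P a5@(1,2):P a6@(3,4):P a7@(1,3):P a8@(3,4):P a9@(4,5):R
t=4: a0@(4,4):P a1@(1,2):P a2@(5,2):R a3@(4,0):P a4@(4,0):P a5@(0,2):P a6@(4,4):P a7@(0,3):P a8@(4,4):P a9@(5,5):R
t=5: a0@(5,4):P a1@(0,2):P a2@(4,2):R a3@(5,0):P a4@(5,0):P a5@(5,2):P a6@(5,4):P a7@(5,3):P a8@(5,4):P a9@(0,5):R
t=6: a0@(0,4):P a1@(5,2):P a2@(3,2):R a3@(0,0):P a4@(0,0):P a5@(4,2):P a6@(0,4):P a7@(4,3):P a8@(0,4):P a9@(1,5):R
t=7: a0@(1,4):P a1@(4,2):P a2@(2,2):R a3@(1,0):P a4@(1,0):P a5@(3,2):P a6@(1,4):P a7@(3,3):P a8@(1,4):P a9@(2,5):R

no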